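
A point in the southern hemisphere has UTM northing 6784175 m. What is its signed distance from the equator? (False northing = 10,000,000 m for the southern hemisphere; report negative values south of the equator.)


For southern: actual = 6784175 - 10000000 = -3215825 m

-3215825 m


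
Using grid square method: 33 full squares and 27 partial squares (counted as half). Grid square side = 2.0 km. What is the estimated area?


effective squares = 33 + 27 * 0.5 = 46.5
area = 46.5 * 4.0 = 186.0 km^2

186.0 km^2


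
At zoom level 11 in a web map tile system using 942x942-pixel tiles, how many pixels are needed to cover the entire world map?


tiles per axis = 2^11 = 2048
total tiles = 2048^2 = 4194304
pixels per axis = 2048 * 942 = 1929216
total pixels = 1929216^2 = 3721874374656

3721874374656 pixels


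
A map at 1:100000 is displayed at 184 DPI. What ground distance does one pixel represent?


pixel_cm = 2.54 / 184 ≈ 0.013804 cm
ground = pixel_cm * 100000 / 100 = 2.54 * 100000 / (184 * 100) = 254000 / 18400 ≈ 13.8 m

13.8 m


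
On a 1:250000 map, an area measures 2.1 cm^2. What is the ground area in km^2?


ground_area = 2.1 * (250000/100)^2 = 13125000.0 m^2 = 13.125 km^2

13.125 km^2


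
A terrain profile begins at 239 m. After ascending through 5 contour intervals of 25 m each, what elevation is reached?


elevation = 239 + 5 * 25 = 364 m

364 m


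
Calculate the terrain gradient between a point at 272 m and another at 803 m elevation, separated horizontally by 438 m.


gradient = (803 - 272) / 438 = 531 / 438 = 1.2123

1.2123


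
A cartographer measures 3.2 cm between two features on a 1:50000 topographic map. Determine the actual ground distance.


ground = 3.2 cm * 50000 / 100 = 1600.0 m = 1.6 km

1.6 km


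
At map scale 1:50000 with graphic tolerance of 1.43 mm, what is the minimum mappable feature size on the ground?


ground = 1.43 mm * 50000 / 1000 = 71.5 m

71.5 m


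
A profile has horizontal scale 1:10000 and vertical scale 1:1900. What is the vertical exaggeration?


VE = horizontal_scale / vertical_scale = 10000 / 1900 ≈ 5.3

5.3x


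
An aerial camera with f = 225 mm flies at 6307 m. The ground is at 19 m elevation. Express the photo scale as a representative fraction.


scale = f / (H - h) = 225 mm / 6288 m = 225 / 6288000 = 1:27947

1:27947


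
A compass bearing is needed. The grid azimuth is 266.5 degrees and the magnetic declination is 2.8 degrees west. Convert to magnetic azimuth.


magnetic azimuth = grid azimuth - declination (east +ve)
mag_az = 266.5 - -2.8 = 269.3 degrees

269.3 degrees


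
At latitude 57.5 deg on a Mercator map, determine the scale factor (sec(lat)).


SF = 1 / cos(57.5) = 1 / 0.5373 = 1.861

1.861


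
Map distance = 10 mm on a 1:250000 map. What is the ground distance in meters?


ground = 10 mm * 250000 / 1000 = 2500.0 m

2500.0 m


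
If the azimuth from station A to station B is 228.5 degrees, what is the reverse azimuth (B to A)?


back azimuth = (228.5 + 180) mod 360 = 48.5 degrees

48.5 degrees


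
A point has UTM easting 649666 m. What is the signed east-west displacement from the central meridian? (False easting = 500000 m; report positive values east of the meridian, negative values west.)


displacement = 649666 - 500000 = 149666 m

149666 m


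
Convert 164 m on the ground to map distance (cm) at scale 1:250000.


map_cm = 164 * 100 / 250000 = 0.0656 cm ≈ 0.07 cm

0.07 cm


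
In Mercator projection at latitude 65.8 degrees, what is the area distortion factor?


area_distortion = 1/cos^2(65.8) = 5.951

5.951


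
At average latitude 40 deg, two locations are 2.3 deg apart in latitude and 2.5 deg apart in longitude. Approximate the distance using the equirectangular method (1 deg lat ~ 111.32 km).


dlat_km = 2.3 * 111.32 = 256.036
dlon_km = 2.5 * 111.32 * cos(40) ≈ 213.19
dist = sqrt(256.036^2 + 213.19^2) ≈ 333.2 km

333.2 km


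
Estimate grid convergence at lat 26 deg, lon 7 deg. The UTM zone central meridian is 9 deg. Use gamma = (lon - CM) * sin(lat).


gamma = (7 - 9) * sin(26) = -2 * 0.438371 = -0.877 degrees

-0.877 degrees


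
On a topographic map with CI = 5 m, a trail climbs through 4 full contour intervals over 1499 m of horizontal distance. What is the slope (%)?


elevation change = 4 * 5 = 20 m
slope = 20 / 1499 * 100 = 1.3%

1.3%


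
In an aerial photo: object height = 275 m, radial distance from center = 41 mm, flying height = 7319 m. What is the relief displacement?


d = h * r / H = 275 * 41 / 7319 = 1.54 mm

1.54 mm


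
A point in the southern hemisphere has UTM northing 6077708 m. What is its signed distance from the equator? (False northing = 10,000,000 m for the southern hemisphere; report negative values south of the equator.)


For southern: actual = 6077708 - 10000000 = -3922292 m

-3922292 m


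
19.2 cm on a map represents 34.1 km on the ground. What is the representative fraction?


ground = 34.1 km = 3410000 cm; RF denominator = ground / map = 3410000 / 19.2 ≈ 177604; RF = 1:177604

1:177604


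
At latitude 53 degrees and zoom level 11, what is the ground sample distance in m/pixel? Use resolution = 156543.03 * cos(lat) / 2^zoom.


res = 156543.03 * cos(53) / 2^11 = 156543.03 * 0.60181502 / 2048 = 46.0 m/pixel

46.0 m/pixel


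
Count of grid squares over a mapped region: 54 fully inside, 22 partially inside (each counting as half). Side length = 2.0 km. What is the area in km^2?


effective squares = 54 + 22 * 0.5 = 65.0
area = 65.0 * 4.0 = 260.0 km^2

260.0 km^2


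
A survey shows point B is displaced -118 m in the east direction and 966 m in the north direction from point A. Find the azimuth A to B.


az = atan2(-118, 966) = -7.0 deg
adjusted to 0-360: 353.0 degrees

353.0 degrees


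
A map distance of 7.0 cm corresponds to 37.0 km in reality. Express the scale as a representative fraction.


ground = 37.0 km = 3700000 cm; RF denominator = ground / map = 3700000 / 7.0 ≈ 528571; RF = 1:528571

1:528571


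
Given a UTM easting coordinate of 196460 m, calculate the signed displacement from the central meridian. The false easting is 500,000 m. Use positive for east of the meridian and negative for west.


displacement = 196460 - 500000 = -303540 m

-303540 m


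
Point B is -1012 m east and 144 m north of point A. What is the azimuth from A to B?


az = atan2(-1012, 144) = -81.9 deg
adjusted to 0-360: 278.1 degrees

278.1 degrees


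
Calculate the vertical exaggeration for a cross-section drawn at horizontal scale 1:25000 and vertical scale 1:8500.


VE = horizontal_scale / vertical_scale = 25000 / 8500 ≈ 2.9

2.9x


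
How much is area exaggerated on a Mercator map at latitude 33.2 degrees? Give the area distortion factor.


area_distortion = 1/cos^2(33.2) = 1.428

1.428


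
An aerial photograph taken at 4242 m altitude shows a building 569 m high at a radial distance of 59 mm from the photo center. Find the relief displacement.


d = h * r / H = 569 * 59 / 4242 = 7.91 mm

7.91 mm


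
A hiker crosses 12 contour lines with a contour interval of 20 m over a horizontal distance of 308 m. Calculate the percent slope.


elevation change = 12 * 20 = 240 m
slope = 240 / 308 * 100 = 77.9%

77.9%


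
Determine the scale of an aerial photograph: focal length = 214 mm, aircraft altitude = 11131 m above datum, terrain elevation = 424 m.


scale = f / (H - h) = 214 mm / 10707 m = 214 / 10707000 = 1:50033

1:50033


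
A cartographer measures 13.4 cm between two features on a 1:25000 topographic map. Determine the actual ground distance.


ground = 13.4 cm * 25000 / 100 = 3350.0 m = 3.35 km

3.35 km


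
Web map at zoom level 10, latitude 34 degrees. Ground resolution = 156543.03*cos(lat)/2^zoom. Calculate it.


res = 156543.03 * cos(34) / 2^10 = 156543.03 * 0.82903757 / 1024 = 126.74 m/pixel

126.74 m/pixel


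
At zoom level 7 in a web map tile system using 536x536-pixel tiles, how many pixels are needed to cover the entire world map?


tiles per axis = 2^7 = 128
total tiles = 128^2 = 16384
pixels per axis = 128 * 536 = 68608
total pixels = 68608^2 = 4707057664

4707057664 pixels


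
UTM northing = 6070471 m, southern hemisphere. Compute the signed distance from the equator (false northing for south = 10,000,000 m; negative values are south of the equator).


For southern: actual = 6070471 - 10000000 = -3929529 m

-3929529 m


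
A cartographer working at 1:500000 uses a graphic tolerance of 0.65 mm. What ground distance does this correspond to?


ground = 0.65 mm * 500000 / 1000 = 325.0 m

325.0 m


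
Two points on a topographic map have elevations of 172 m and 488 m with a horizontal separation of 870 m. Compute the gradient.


gradient = (488 - 172) / 870 = 316 / 870 = 0.3632

0.3632


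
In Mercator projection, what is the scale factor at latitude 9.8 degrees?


SF = 1 / cos(9.8) = 1 / 0.985408 = 1.015

1.015


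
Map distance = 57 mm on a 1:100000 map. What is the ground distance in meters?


ground = 57 mm * 100000 / 1000 = 5700.0 m

5700.0 m


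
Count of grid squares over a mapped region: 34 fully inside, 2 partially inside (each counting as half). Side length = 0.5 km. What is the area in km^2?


effective squares = 34 + 2 * 0.5 = 35.0
area = 35.0 * 0.25 = 8.75 km^2

8.75 km^2


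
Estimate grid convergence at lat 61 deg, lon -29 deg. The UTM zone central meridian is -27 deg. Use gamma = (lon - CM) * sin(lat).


gamma = (-29 - -27) * sin(61) = -2 * 0.87462 = -1.749 degrees

-1.749 degrees


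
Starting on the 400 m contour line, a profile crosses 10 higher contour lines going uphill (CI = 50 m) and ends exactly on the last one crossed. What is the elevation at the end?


elevation = 400 + 10 * 50 = 900 m

900 m


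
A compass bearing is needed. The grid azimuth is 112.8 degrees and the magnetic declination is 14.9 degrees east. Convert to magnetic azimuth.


magnetic azimuth = grid azimuth - declination (east +ve)
mag_az = 112.8 - 14.9 = 97.9 degrees

97.9 degrees


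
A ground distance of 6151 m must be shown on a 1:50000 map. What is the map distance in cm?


map_cm = 6151 * 100 / 50000 = 12.302 cm ≈ 12.3 cm

12.3 cm


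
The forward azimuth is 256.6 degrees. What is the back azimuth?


back azimuth = (256.6 + 180) mod 360 = 76.6 degrees

76.6 degrees


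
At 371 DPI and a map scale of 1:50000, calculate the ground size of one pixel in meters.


pixel_cm = 2.54 / 371 ≈ 0.006846 cm
ground = pixel_cm * 50000 / 100 = 2.54 * 50000 / (371 * 100) = 127000 / 37100 ≈ 3.42 m

3.42 m


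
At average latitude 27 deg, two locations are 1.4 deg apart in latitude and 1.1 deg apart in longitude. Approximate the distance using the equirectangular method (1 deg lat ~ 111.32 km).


dlat_km = 1.4 * 111.32 = 155.848
dlon_km = 1.1 * 111.32 * cos(27) ≈ 109.106
dist = sqrt(155.848^2 + 109.106^2) ≈ 190.2 km

190.2 km


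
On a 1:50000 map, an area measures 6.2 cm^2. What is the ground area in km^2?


ground_area = 6.2 * (50000/100)^2 = 1550000.0 m^2 = 1.55 km^2

1.55 km^2


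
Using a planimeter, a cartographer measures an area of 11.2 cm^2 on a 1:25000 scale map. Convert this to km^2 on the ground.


ground_area = 11.2 * (25000/100)^2 = 700000.0 m^2 = 0.7 km^2

0.7 km^2


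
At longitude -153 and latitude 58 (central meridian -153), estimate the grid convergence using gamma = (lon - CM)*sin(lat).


gamma = (-153 - -153) * sin(58) = 0 * 0.848048 = 0.0 degrees

0.0 degrees


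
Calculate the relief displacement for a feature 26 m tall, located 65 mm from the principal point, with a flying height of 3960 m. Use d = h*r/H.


d = h * r / H = 26 * 65 / 3960 = 0.43 mm

0.43 mm


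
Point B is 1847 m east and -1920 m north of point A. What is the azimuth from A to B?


az = atan2(1847, -1920) = 136.1 deg
adjusted to 0-360: 136.1 degrees

136.1 degrees


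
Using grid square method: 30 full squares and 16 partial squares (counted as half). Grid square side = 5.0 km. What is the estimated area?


effective squares = 30 + 16 * 0.5 = 38.0
area = 38.0 * 25.0 = 950.0 km^2

950.0 km^2


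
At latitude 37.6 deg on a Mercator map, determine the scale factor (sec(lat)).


SF = 1 / cos(37.6) = 1 / 0.79229 = 1.262

1.262


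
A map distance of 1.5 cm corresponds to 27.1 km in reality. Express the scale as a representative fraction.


ground = 27.1 km = 2710000 cm; RF denominator = ground / map = 2710000 / 1.5 ≈ 1806667; RF = 1:1806667

1:1806667


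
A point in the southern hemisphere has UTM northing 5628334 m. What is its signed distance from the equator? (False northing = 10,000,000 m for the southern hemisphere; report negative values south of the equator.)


For southern: actual = 5628334 - 10000000 = -4371666 m

-4371666 m


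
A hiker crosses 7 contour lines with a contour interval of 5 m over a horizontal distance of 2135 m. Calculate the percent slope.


elevation change = 7 * 5 = 35 m
slope = 35 / 2135 * 100 = 1.6%

1.6%


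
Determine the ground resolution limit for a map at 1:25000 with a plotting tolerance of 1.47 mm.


ground = 1.47 mm * 25000 / 1000 = 36.75 m

36.75 m


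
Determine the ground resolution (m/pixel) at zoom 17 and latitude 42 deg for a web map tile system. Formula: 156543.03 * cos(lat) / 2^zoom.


res = 156543.03 * cos(42) / 2^17 = 156543.03 * 0.74314483 / 131072 = 0.89 m/pixel

0.89 m/pixel


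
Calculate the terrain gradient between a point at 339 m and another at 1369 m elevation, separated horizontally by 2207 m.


gradient = (1369 - 339) / 2207 = 1030 / 2207 = 0.4667

0.4667


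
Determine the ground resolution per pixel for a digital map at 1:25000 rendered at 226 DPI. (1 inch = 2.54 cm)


pixel_cm = 2.54 / 226 ≈ 0.011239 cm
ground = pixel_cm * 25000 / 100 = 2.54 * 25000 / (226 * 100) = 63500 / 22600 ≈ 2.81 m

2.81 m


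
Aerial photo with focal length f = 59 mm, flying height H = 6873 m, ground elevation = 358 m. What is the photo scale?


scale = f / (H - h) = 59 mm / 6515 m = 59 / 6515000 = 1:110424

1:110424


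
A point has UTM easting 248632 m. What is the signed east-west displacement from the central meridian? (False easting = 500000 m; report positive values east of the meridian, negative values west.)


displacement = 248632 - 500000 = -251368 m

-251368 m


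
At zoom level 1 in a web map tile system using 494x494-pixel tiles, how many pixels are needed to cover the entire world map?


tiles per axis = 2^1 = 2
total tiles = 2^2 = 4
pixels per axis = 2 * 494 = 988
total pixels = 988^2 = 976144

976144 pixels


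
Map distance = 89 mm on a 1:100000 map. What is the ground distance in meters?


ground = 89 mm * 100000 / 1000 = 8900.0 m

8900.0 m


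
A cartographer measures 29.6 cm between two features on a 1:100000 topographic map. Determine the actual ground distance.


ground = 29.6 cm * 100000 / 100 = 29600.0 m = 29.6 km

29.6 km


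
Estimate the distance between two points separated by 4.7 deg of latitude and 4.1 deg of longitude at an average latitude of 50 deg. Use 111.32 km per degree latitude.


dlat_km = 4.7 * 111.32 = 523.204
dlon_km = 4.1 * 111.32 * cos(50) ≈ 293.376
dist = sqrt(523.204^2 + 293.376^2) ≈ 599.8 km

599.8 km


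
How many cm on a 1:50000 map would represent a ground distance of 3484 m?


map_cm = 3484 * 100 / 50000 = 6.968 cm ≈ 6.97 cm

6.97 cm


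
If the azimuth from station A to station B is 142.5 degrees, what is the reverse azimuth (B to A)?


back azimuth = (142.5 + 180) mod 360 = 322.5 degrees

322.5 degrees


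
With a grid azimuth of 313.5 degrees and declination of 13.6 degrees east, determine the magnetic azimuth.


magnetic azimuth = grid azimuth - declination (east +ve)
mag_az = 313.5 - 13.6 = 299.9 degrees

299.9 degrees


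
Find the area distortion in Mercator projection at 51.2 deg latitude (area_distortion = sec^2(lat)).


area_distortion = 1/cos^2(51.2) = 2.547

2.547


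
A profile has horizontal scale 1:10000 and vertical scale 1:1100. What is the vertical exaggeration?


VE = horizontal_scale / vertical_scale = 10000 / 1100 ≈ 9.1

9.1x


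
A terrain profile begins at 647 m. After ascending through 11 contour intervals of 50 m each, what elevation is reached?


elevation = 647 + 11 * 50 = 1197 m

1197 m


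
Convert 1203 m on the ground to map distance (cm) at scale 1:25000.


map_cm = 1203 * 100 / 25000 = 4.812 cm ≈ 4.81 cm

4.81 cm


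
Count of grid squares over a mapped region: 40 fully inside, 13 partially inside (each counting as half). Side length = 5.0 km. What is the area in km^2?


effective squares = 40 + 13 * 0.5 = 46.5
area = 46.5 * 25.0 = 1162.5 km^2

1162.5 km^2


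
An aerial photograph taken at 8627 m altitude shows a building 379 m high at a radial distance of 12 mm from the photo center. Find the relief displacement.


d = h * r / H = 379 * 12 / 8627 = 0.53 mm

0.53 mm


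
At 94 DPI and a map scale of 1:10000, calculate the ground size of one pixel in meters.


pixel_cm = 2.54 / 94 ≈ 0.027021 cm
ground = pixel_cm * 10000 / 100 = 2.54 * 10000 / (94 * 100) = 25400 / 9400 ≈ 2.7 m

2.7 m


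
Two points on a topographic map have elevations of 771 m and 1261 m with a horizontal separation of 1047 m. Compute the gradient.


gradient = (1261 - 771) / 1047 = 490 / 1047 = 0.468

0.468


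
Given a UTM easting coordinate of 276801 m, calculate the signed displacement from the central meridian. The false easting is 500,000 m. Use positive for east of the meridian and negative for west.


displacement = 276801 - 500000 = -223199 m

-223199 m


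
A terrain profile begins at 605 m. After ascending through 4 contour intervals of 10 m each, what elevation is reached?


elevation = 605 + 4 * 10 = 645 m

645 m


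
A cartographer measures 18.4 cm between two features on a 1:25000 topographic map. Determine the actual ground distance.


ground = 18.4 cm * 25000 / 100 = 4600.0 m = 4.6 km

4.6 km


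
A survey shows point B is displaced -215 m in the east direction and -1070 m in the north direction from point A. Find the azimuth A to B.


az = atan2(-215, -1070) = -168.6 deg
adjusted to 0-360: 191.4 degrees

191.4 degrees


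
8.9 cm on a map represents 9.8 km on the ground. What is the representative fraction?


ground = 9.8 km = 980000 cm; RF denominator = ground / map = 980000 / 8.9 ≈ 110112; RF = 1:110112

1:110112


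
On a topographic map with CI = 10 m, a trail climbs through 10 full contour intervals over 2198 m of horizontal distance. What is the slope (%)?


elevation change = 10 * 10 = 100 m
slope = 100 / 2198 * 100 = 4.5%

4.5%


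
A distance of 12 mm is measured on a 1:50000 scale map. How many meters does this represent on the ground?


ground = 12 mm * 50000 / 1000 = 600.0 m

600.0 m


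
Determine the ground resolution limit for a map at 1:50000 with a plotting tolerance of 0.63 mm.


ground = 0.63 mm * 50000 / 1000 = 31.5 m

31.5 m


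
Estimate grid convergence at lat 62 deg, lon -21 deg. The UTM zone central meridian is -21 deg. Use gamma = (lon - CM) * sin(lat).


gamma = (-21 - -21) * sin(62) = 0 * 0.882948 = 0.0 degrees

0.0 degrees


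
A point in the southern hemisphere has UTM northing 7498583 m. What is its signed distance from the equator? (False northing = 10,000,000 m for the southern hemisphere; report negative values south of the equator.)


For southern: actual = 7498583 - 10000000 = -2501417 m

-2501417 m


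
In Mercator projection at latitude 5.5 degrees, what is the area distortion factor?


area_distortion = 1/cos^2(5.5) = 1.009

1.009


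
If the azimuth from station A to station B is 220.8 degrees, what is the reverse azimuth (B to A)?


back azimuth = (220.8 + 180) mod 360 = 40.8 degrees

40.8 degrees


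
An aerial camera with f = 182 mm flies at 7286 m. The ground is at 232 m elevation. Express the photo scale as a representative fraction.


scale = f / (H - h) = 182 mm / 7054 m = 182 / 7054000 = 1:38758

1:38758


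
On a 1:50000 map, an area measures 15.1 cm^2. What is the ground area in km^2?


ground_area = 15.1 * (50000/100)^2 = 3775000.0 m^2 = 3.775 km^2

3.775 km^2


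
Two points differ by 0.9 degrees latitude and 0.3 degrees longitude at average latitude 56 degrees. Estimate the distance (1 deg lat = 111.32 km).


dlat_km = 0.9 * 111.32 = 100.188
dlon_km = 0.3 * 111.32 * cos(56) ≈ 18.675
dist = sqrt(100.188^2 + 18.675^2) ≈ 101.9 km

101.9 km


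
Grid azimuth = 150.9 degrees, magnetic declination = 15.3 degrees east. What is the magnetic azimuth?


magnetic azimuth = grid azimuth - declination (east +ve)
mag_az = 150.9 - 15.3 = 135.6 degrees

135.6 degrees


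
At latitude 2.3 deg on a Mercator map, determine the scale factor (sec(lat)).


SF = 1 / cos(2.3) = 1 / 0.999194 = 1.001

1.001


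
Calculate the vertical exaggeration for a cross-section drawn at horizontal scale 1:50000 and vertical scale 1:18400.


VE = horizontal_scale / vertical_scale = 50000 / 18400 ≈ 2.7

2.7x


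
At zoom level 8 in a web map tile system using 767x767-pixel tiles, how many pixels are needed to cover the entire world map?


tiles per axis = 2^8 = 256
total tiles = 256^2 = 65536
pixels per axis = 256 * 767 = 196352
total pixels = 196352^2 = 38554107904

38554107904 pixels


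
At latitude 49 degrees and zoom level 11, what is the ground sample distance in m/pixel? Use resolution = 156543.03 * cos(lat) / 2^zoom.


res = 156543.03 * cos(49) / 2^11 = 156543.03 * 0.65605903 / 2048 = 50.15 m/pixel

50.15 m/pixel


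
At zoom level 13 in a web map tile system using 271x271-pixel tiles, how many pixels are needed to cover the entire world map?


tiles per axis = 2^13 = 8192
total tiles = 8192^2 = 67108864
pixels per axis = 8192 * 271 = 2220032
total pixels = 2220032^2 = 4928542081024

4928542081024 pixels


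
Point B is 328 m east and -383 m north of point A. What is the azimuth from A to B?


az = atan2(328, -383) = 139.4 deg
adjusted to 0-360: 139.4 degrees

139.4 degrees


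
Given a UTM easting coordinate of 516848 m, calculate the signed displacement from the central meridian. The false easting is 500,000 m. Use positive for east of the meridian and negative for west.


displacement = 516848 - 500000 = 16848 m

16848 m


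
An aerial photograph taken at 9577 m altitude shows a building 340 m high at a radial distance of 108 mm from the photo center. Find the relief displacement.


d = h * r / H = 340 * 108 / 9577 = 3.83 mm

3.83 mm


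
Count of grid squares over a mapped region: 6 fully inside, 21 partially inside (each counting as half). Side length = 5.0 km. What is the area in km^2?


effective squares = 6 + 21 * 0.5 = 16.5
area = 16.5 * 25.0 = 412.5 km^2

412.5 km^2


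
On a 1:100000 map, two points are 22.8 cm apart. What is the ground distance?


ground = 22.8 cm * 100000 / 100 = 22800.0 m = 22.8 km

22.8 km


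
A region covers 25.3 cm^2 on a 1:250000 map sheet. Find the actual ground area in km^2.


ground_area = 25.3 * (250000/100)^2 = 158125000.0 m^2 = 158.125 km^2

158.125 km^2


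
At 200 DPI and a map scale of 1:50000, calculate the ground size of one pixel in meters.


pixel_cm = 2.54 / 200 = 0.0127 cm
ground = pixel_cm * 50000 / 100 = 2.54 * 50000 / (200 * 100) = 127000 / 20000 = 6.35 m

6.35 m


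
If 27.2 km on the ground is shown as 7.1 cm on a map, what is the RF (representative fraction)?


ground = 27.2 km = 2720000 cm; RF denominator = ground / map = 2720000 / 7.1 ≈ 383099; RF = 1:383099

1:383099


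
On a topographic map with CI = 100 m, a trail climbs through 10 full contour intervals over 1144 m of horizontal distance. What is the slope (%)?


elevation change = 10 * 100 = 1000 m
slope = 1000 / 1144 * 100 = 87.4%

87.4%


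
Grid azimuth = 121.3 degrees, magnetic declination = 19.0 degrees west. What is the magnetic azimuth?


magnetic azimuth = grid azimuth - declination (east +ve)
mag_az = 121.3 - -19.0 = 140.3 degrees

140.3 degrees


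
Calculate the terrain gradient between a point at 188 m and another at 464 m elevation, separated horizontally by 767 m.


gradient = (464 - 188) / 767 = 276 / 767 = 0.3598

0.3598


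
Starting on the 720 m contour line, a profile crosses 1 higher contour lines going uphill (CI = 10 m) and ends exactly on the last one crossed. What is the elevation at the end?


elevation = 720 + 1 * 10 = 730 m

730 m


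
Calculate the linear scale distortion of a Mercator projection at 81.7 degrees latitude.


SF = 1 / cos(81.7) = 1 / 0.144356 = 6.927

6.927


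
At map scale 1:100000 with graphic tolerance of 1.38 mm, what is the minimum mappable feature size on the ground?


ground = 1.38 mm * 100000 / 1000 = 138.0 m

138.0 m


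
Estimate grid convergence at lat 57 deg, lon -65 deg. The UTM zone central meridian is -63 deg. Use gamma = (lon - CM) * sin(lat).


gamma = (-65 - -63) * sin(57) = -2 * 0.838671 = -1.677 degrees

-1.677 degrees


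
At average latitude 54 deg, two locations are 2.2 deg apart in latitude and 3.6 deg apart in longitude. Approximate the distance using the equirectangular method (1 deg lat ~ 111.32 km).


dlat_km = 2.2 * 111.32 = 244.904
dlon_km = 3.6 * 111.32 * cos(54) ≈ 235.556
dist = sqrt(244.904^2 + 235.556^2) ≈ 339.8 km

339.8 km


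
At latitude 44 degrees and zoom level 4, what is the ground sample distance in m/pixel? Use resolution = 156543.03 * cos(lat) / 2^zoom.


res = 156543.03 * cos(44) / 2^4 = 156543.03 * 0.7193398 / 16 = 7037.98 m/pixel

7037.98 m/pixel


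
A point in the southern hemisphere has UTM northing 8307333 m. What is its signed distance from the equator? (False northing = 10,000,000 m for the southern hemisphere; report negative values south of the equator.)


For southern: actual = 8307333 - 10000000 = -1692667 m

-1692667 m


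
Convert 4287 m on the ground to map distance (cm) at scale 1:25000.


map_cm = 4287 * 100 / 25000 = 17.148 cm ≈ 17.15 cm

17.15 cm


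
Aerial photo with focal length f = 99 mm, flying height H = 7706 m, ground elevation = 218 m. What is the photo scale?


scale = f / (H - h) = 99 mm / 7488 m = 99 / 7488000 = 1:75636

1:75636


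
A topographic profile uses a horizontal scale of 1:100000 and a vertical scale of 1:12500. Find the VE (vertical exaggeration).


VE = horizontal_scale / vertical_scale = 100000 / 12500 = 8.0

8.0x


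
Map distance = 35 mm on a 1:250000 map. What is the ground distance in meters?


ground = 35 mm * 250000 / 1000 = 8750.0 m

8750.0 m


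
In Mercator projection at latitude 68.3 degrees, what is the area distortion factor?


area_distortion = 1/cos^2(68.3) = 7.315

7.315


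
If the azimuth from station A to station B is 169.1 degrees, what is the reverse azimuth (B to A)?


back azimuth = (169.1 + 180) mod 360 = 349.1 degrees

349.1 degrees


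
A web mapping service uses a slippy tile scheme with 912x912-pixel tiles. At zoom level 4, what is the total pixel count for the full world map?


tiles per axis = 2^4 = 16
total tiles = 16^2 = 256
pixels per axis = 16 * 912 = 14592
total pixels = 14592^2 = 212926464

212926464 pixels


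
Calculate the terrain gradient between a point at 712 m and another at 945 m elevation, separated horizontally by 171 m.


gradient = (945 - 712) / 171 = 233 / 171 = 1.3626

1.3626


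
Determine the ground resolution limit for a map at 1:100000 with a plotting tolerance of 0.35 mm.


ground = 0.35 mm * 100000 / 1000 = 35.0 m

35.0 m


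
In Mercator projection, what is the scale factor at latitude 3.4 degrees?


SF = 1 / cos(3.4) = 1 / 0.99824 = 1.002

1.002


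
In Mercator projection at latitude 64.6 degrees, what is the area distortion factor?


area_distortion = 1/cos^2(64.6) = 5.435

5.435


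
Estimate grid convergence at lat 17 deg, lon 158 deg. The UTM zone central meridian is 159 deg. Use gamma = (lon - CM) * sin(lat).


gamma = (158 - 159) * sin(17) = -1 * 0.292372 = -0.292 degrees

-0.292 degrees


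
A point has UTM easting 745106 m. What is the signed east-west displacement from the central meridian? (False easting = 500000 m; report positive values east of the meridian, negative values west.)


displacement = 745106 - 500000 = 245106 m

245106 m


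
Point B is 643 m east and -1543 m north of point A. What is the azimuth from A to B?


az = atan2(643, -1543) = 157.4 deg
adjusted to 0-360: 157.4 degrees

157.4 degrees


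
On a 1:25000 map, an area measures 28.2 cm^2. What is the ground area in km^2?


ground_area = 28.2 * (25000/100)^2 = 1762500.0 m^2 = 1.7625 km^2 ≈ 1.763 km^2

1.763 km^2


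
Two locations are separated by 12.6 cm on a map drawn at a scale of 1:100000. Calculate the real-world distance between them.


ground = 12.6 cm * 100000 / 100 = 12600.0 m = 12.6 km

12.6 km


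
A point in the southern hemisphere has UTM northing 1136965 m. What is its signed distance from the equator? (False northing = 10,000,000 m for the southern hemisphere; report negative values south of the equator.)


For southern: actual = 1136965 - 10000000 = -8863035 m

-8863035 m


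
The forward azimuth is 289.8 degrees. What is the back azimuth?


back azimuth = (289.8 + 180) mod 360 = 109.8 degrees

109.8 degrees


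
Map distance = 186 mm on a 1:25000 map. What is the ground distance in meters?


ground = 186 mm * 25000 / 1000 = 4650.0 m

4650.0 m


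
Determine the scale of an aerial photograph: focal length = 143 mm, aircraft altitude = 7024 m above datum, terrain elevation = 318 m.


scale = f / (H - h) = 143 mm / 6706 m = 143 / 6706000 = 1:46895

1:46895


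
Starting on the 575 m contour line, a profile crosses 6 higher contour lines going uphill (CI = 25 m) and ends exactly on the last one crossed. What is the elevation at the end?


elevation = 575 + 6 * 25 = 725 m

725 m


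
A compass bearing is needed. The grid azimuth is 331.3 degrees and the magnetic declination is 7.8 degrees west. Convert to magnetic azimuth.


magnetic azimuth = grid azimuth - declination (east +ve)
mag_az = 331.3 - -7.8 = 339.1 degrees

339.1 degrees


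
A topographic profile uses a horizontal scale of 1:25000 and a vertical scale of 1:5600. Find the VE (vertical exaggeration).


VE = horizontal_scale / vertical_scale = 25000 / 5600 ≈ 4.5

4.5x


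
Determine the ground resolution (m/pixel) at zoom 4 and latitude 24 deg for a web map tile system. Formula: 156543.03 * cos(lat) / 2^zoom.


res = 156543.03 * cos(24) / 2^4 = 156543.03 * 0.91354546 / 16 = 8938.07 m/pixel

8938.07 m/pixel


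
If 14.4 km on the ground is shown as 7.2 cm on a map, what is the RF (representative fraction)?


ground = 14.4 km = 1440000 cm; RF denominator = ground / map = 1440000 / 7.2 = 200000; RF = 1:200000

1:200000


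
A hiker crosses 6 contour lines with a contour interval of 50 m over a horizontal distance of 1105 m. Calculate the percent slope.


elevation change = 6 * 50 = 300 m
slope = 300 / 1105 * 100 = 27.1%

27.1%


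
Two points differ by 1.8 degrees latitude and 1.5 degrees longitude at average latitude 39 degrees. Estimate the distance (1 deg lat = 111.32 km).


dlat_km = 1.8 * 111.32 = 200.376
dlon_km = 1.5 * 111.32 * cos(39) ≈ 129.768
dist = sqrt(200.376^2 + 129.768^2) ≈ 238.7 km

238.7 km


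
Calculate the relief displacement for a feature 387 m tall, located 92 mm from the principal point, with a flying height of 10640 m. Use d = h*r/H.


d = h * r / H = 387 * 92 / 10640 = 3.35 mm

3.35 mm


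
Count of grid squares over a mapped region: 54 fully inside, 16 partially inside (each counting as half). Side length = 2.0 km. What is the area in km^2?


effective squares = 54 + 16 * 0.5 = 62.0
area = 62.0 * 4.0 = 248.0 km^2

248.0 km^2


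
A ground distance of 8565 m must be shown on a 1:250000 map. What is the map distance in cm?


map_cm = 8565 * 100 / 250000 = 3.426 cm ≈ 3.43 cm

3.43 cm


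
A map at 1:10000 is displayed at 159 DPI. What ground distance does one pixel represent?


pixel_cm = 2.54 / 159 ≈ 0.015975 cm
ground = pixel_cm * 10000 / 100 = 2.54 * 10000 / (159 * 100) = 25400 / 15900 ≈ 1.6 m

1.6 m


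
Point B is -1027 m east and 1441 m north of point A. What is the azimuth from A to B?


az = atan2(-1027, 1441) = -35.5 deg
adjusted to 0-360: 324.5 degrees

324.5 degrees


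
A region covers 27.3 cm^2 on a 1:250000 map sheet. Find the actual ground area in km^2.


ground_area = 27.3 * (250000/100)^2 = 170625000.0 m^2 = 170.625 km^2

170.625 km^2


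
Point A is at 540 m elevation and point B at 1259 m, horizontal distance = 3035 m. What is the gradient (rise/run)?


gradient = (1259 - 540) / 3035 = 719 / 3035 = 0.2369

0.2369


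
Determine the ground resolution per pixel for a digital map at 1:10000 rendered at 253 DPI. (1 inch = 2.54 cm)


pixel_cm = 2.54 / 253 ≈ 0.01004 cm
ground = pixel_cm * 10000 / 100 = 2.54 * 10000 / (253 * 100) = 25400 / 25300 ≈ 1.0 m

1.0 m


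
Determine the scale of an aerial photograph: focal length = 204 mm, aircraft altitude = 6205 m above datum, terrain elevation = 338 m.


scale = f / (H - h) = 204 mm / 5867 m = 204 / 5867000 = 1:28760

1:28760


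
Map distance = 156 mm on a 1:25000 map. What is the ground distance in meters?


ground = 156 mm * 25000 / 1000 = 3900.0 m

3900.0 m


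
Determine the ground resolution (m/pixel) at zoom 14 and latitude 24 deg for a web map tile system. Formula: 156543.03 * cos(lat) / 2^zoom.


res = 156543.03 * cos(24) / 2^14 = 156543.03 * 0.91354546 / 16384 = 8.73 m/pixel

8.73 m/pixel


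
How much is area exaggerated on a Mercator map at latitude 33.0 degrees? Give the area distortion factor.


area_distortion = 1/cos^2(33.0) = 1.422

1.422


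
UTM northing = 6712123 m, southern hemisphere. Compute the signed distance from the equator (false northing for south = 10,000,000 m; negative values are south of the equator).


For southern: actual = 6712123 - 10000000 = -3287877 m

-3287877 m


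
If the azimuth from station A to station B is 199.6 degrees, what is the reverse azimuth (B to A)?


back azimuth = (199.6 + 180) mod 360 = 19.6 degrees

19.6 degrees


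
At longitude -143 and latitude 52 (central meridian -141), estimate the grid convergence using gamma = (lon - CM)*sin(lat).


gamma = (-143 - -141) * sin(52) = -2 * 0.788011 = -1.576 degrees

-1.576 degrees


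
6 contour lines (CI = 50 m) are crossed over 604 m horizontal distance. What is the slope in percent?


elevation change = 6 * 50 = 300 m
slope = 300 / 604 * 100 = 49.7%

49.7%


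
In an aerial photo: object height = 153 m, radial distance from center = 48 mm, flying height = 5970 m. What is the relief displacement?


d = h * r / H = 153 * 48 / 5970 = 1.23 mm

1.23 mm


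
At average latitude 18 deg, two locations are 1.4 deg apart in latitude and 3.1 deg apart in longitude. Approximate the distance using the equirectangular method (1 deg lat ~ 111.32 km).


dlat_km = 1.4 * 111.32 = 155.848
dlon_km = 3.1 * 111.32 * cos(18) ≈ 328.202
dist = sqrt(155.848^2 + 328.202^2) ≈ 363.3 km

363.3 km


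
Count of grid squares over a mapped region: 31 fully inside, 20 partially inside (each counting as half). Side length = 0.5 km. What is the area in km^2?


effective squares = 31 + 20 * 0.5 = 41.0
area = 41.0 * 0.25 = 10.25 km^2

10.25 km^2


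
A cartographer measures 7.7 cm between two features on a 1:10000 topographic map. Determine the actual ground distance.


ground = 7.7 cm * 10000 / 100 = 770.0 m

770.0 m


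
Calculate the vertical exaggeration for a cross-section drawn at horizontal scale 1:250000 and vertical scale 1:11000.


VE = horizontal_scale / vertical_scale = 250000 / 11000 ≈ 22.7

22.7x


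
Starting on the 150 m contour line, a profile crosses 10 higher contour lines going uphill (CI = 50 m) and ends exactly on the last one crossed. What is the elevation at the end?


elevation = 150 + 10 * 50 = 650 m

650 m


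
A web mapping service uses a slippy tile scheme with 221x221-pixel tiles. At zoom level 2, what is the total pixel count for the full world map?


tiles per axis = 2^2 = 4
total tiles = 4^2 = 16
pixels per axis = 4 * 221 = 884
total pixels = 884^2 = 781456

781456 pixels


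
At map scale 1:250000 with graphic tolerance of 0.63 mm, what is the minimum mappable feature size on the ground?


ground = 0.63 mm * 250000 / 1000 = 157.5 m

157.5 m


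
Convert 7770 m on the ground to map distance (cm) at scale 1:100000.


map_cm = 7770 * 100 / 100000 = 7.77 cm

7.77 cm


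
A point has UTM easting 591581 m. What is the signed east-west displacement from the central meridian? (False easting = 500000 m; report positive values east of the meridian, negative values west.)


displacement = 591581 - 500000 = 91581 m

91581 m


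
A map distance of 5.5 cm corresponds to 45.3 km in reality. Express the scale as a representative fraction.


ground = 45.3 km = 4530000 cm; RF denominator = ground / map = 4530000 / 5.5 ≈ 823636; RF = 1:823636

1:823636


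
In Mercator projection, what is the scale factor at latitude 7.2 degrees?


SF = 1 / cos(7.2) = 1 / 0.992115 = 1.008

1.008


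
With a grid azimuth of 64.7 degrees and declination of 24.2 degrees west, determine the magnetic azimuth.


magnetic azimuth = grid azimuth - declination (east +ve)
mag_az = 64.7 - -24.2 = 88.9 degrees

88.9 degrees


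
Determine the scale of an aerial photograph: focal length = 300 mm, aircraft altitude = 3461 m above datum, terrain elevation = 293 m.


scale = f / (H - h) = 300 mm / 3168 m = 300 / 3168000 = 1:10560

1:10560


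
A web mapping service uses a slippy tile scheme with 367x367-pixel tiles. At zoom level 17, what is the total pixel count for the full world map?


tiles per axis = 2^17 = 131072
total tiles = 131072^2 = 17179869184
pixels per axis = 131072 * 367 = 48103424
total pixels = 48103424^2 = 2313939400523776

2313939400523776 pixels


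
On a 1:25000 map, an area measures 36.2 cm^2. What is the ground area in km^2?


ground_area = 36.2 * (25000/100)^2 = 2262500.0 m^2 = 2.2625 km^2 ≈ 2.263 km^2

2.263 km^2


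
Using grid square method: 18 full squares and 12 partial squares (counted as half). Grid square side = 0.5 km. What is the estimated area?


effective squares = 18 + 12 * 0.5 = 24.0
area = 24.0 * 0.25 = 6.0 km^2

6.0 km^2


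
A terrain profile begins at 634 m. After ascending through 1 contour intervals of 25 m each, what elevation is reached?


elevation = 634 + 1 * 25 = 659 m

659 m


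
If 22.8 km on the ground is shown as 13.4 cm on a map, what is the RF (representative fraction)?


ground = 22.8 km = 2280000 cm; RF denominator = ground / map = 2280000 / 13.4 ≈ 170149; RF = 1:170149

1:170149


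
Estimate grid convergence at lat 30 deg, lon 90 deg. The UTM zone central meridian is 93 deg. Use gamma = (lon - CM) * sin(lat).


gamma = (90 - 93) * sin(30) = -3 * 0.5 = -1.5 degrees

-1.5 degrees


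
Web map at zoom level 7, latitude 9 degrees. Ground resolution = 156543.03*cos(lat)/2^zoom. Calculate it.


res = 156543.03 * cos(9) / 2^7 = 156543.03 * 0.98768834 / 128 = 1207.94 m/pixel

1207.94 m/pixel


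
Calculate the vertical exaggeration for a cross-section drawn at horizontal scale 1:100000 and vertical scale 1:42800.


VE = horizontal_scale / vertical_scale = 100000 / 42800 ≈ 2.3

2.3x
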